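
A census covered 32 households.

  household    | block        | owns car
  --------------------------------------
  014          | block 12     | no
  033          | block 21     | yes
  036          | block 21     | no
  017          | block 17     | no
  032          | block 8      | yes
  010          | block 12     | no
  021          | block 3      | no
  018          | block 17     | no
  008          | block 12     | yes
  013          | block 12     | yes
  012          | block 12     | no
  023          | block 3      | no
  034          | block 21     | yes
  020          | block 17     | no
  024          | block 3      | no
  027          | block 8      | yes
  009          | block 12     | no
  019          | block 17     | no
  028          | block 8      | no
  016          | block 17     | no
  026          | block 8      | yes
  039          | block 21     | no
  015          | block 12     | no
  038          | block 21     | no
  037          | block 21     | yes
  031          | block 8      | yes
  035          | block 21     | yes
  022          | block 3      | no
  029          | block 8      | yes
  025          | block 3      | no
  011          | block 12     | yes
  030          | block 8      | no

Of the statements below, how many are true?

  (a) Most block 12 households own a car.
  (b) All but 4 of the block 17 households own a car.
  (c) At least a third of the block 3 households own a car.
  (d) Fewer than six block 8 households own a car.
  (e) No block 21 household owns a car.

(a) block 12: |A| = 8, |A ∩ B| = 3; needs |A ∩ B| > |A ∖ B| — false.
(b) block 17: |A| = 5, |A ∩ B| = 0; needs |A ∖ B| = 4 — false.
(c) block 3: |A| = 5, |A ∩ B| = 0; needs |A ∩ B| / |A| ≥ 1/3 — false.
(d) block 8: |A| = 7, |A ∩ B| = 5; needs |A ∩ B| < 6 — true.
(e) block 21: |A| = 7, |A ∩ B| = 4; needs A ∩ B = ∅ (|A ∩ B| = 0) — false.

1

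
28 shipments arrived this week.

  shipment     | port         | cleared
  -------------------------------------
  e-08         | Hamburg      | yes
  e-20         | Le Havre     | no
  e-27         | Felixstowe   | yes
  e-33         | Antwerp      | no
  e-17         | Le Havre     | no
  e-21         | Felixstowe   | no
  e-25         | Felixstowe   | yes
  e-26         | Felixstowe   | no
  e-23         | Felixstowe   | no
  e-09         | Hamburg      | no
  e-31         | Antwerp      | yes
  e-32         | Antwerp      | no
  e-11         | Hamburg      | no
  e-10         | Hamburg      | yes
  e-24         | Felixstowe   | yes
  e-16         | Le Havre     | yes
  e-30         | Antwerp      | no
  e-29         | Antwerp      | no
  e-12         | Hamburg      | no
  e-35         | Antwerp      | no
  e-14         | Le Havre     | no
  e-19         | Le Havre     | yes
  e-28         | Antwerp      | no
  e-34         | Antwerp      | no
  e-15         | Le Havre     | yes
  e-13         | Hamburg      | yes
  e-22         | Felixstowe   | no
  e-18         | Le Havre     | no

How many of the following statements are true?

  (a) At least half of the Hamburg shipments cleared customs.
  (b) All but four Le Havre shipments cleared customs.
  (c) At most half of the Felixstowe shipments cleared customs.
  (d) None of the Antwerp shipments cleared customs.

3

(a) Hamburg: |A| = 6, |A ∩ B| = 3; needs |A ∩ B| ≥ |A ∖ B| — true.
(b) Le Havre: |A| = 7, |A ∩ B| = 3; needs |A ∖ B| = 4 — true.
(c) Felixstowe: |A| = 7, |A ∩ B| = 3; needs |A ∩ B| ≤ |A ∖ B| — true.
(d) Antwerp: |A| = 8, |A ∩ B| = 1; needs A ∩ B = ∅ (|A ∩ B| = 0) — false.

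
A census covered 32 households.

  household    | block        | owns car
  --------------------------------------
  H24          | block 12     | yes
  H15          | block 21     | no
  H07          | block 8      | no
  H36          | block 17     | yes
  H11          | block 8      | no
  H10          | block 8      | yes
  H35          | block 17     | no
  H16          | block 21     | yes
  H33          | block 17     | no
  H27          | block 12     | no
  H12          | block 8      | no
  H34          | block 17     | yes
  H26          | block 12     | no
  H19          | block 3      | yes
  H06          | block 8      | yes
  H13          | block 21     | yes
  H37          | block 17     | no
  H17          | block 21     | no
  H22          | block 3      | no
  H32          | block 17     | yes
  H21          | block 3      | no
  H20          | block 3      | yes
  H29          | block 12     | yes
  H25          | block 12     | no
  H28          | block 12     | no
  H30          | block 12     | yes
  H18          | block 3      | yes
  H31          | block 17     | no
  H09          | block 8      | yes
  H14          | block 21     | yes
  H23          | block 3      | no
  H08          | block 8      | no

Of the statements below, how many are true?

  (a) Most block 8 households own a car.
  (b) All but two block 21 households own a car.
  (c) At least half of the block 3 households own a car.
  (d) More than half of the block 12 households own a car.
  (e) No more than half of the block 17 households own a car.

3

(a) block 8: |A| = 7, |A ∩ B| = 3; needs |A ∩ B| > |A ∖ B| — false.
(b) block 21: |A| = 5, |A ∩ B| = 3; needs |A ∖ B| = 2 — true.
(c) block 3: |A| = 6, |A ∩ B| = 3; needs |A ∩ B| ≥ |A ∖ B| — true.
(d) block 12: |A| = 7, |A ∩ B| = 3; needs |A ∩ B| > |A ∖ B| — false.
(e) block 17: |A| = 7, |A ∩ B| = 3; needs |A ∩ B| ≤ |A ∖ B| — true.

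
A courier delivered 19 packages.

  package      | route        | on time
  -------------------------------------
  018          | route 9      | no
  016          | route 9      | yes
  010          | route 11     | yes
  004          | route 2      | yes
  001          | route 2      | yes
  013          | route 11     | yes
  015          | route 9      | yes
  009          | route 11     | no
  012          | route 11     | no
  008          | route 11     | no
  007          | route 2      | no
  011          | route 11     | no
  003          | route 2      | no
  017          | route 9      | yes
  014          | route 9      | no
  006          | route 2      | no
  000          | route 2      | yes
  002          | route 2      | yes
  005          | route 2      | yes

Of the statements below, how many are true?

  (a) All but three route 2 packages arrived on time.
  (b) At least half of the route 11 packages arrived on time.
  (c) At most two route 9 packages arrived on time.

1

(a) route 2: |A| = 8, |A ∩ B| = 5; needs |A ∖ B| = 3 — true.
(b) route 11: |A| = 6, |A ∩ B| = 2; needs |A ∩ B| ≥ |A ∖ B| — false.
(c) route 9: |A| = 5, |A ∩ B| = 3; needs |A ∩ B| ≤ 2 — false.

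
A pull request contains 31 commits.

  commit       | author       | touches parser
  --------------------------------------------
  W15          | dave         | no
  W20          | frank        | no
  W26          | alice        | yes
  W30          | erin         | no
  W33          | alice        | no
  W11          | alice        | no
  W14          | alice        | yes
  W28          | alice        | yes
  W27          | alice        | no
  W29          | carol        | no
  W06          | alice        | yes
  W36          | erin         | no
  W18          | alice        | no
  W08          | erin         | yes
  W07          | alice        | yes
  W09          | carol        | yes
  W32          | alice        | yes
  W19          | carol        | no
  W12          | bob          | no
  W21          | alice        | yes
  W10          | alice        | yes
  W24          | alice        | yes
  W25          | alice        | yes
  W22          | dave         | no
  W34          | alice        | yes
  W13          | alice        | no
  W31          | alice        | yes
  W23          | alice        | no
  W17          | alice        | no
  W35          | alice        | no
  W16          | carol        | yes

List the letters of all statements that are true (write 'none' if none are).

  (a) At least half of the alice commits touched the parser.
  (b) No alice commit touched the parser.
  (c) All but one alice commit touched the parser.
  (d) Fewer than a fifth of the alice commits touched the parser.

|A| = 20, |A ∩ B| = 12, |A ∖ B| = 8.
(a) |A ∩ B| ≥ |A ∖ B|: holds.
(b) A ∩ B = ∅ (|A ∩ B| = 0): fails.
(c) |A ∖ B| = 1: fails.
(d) |A ∩ B| / |A| < 1/5: fails.

(a)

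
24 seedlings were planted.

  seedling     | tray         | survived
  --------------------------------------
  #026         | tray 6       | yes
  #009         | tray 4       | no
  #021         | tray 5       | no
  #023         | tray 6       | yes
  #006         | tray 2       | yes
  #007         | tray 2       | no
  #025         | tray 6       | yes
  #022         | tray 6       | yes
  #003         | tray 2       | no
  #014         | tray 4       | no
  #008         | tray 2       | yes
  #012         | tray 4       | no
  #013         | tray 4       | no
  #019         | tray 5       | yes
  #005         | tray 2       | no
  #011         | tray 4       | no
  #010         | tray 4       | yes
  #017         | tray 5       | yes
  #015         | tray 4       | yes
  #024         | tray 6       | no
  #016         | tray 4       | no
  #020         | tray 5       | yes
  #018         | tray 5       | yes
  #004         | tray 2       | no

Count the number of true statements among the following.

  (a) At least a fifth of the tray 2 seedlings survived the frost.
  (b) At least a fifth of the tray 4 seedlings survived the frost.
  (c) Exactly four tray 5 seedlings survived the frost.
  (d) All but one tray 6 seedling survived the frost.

(a) tray 2: |A| = 6, |A ∩ B| = 2; needs |A ∩ B| / |A| ≥ 1/5 — true.
(b) tray 4: |A| = 8, |A ∩ B| = 2; needs |A ∩ B| / |A| ≥ 1/5 — true.
(c) tray 5: |A| = 5, |A ∩ B| = 4; needs |A ∩ B| = 4 — true.
(d) tray 6: |A| = 5, |A ∩ B| = 4; needs |A ∖ B| = 1 — true.

4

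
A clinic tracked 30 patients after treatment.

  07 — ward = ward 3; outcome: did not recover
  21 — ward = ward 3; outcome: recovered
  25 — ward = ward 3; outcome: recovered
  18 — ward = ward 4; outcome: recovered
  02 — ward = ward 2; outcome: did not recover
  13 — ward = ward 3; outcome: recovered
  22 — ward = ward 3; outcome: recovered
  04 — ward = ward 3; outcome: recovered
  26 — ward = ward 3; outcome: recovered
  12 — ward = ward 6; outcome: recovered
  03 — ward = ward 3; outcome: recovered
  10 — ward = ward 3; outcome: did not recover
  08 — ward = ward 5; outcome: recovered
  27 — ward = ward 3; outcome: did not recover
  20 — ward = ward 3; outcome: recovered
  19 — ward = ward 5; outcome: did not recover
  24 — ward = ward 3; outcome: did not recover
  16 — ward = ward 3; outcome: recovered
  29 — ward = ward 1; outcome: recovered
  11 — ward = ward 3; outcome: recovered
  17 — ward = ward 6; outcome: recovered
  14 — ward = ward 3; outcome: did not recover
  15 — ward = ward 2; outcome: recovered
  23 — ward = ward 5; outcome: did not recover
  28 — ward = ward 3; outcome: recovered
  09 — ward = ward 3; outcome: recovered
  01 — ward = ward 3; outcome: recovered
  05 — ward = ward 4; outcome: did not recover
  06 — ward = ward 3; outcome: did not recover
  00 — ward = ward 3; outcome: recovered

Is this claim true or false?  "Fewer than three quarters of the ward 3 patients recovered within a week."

The determiner here denotes the relation: |A ∩ B| / |A| < 3/4.
|A| = 20, |A ∩ B| = 14, |A ∖ B| = 6.
|A ∩ B|/|A| = 14/20, so the statement is true.

True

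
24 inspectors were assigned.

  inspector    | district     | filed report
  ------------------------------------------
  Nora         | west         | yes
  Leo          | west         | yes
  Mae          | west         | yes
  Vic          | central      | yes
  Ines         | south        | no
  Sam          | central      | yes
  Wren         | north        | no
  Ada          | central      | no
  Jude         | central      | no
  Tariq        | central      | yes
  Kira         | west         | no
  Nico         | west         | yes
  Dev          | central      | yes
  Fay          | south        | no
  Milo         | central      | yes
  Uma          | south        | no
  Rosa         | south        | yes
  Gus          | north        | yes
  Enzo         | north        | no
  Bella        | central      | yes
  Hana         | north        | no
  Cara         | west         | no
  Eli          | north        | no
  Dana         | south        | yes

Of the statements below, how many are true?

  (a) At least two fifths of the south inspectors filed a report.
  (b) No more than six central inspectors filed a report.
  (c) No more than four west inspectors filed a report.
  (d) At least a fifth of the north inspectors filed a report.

4

(a) south: |A| = 5, |A ∩ B| = 2; needs |A ∩ B| / |A| ≥ 2/5 — true.
(b) central: |A| = 8, |A ∩ B| = 6; needs |A ∩ B| ≤ 6 — true.
(c) west: |A| = 6, |A ∩ B| = 4; needs |A ∩ B| ≤ 4 — true.
(d) north: |A| = 5, |A ∩ B| = 1; needs |A ∩ B| / |A| ≥ 1/5 — true.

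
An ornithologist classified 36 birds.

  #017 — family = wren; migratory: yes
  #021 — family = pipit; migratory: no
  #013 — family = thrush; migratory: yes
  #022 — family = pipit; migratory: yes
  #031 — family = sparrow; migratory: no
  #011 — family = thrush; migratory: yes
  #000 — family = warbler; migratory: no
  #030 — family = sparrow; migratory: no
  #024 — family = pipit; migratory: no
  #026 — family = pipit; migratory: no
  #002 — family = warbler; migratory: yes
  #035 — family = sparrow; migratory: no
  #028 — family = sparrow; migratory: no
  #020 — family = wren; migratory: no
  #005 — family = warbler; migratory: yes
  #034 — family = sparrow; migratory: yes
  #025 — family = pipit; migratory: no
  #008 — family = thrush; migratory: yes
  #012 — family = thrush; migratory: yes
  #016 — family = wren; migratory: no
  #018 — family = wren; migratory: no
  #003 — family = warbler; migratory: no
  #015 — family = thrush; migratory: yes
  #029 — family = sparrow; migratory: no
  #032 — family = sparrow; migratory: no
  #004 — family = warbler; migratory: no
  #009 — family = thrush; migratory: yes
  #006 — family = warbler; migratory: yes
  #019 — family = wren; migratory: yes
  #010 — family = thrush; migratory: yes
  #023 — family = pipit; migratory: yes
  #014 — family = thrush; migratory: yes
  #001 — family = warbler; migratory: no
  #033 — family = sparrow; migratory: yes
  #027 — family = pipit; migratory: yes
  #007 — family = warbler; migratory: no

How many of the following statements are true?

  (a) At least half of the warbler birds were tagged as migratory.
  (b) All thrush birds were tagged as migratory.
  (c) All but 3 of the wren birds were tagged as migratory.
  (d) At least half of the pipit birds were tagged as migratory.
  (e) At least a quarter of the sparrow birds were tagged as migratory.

(a) warbler: |A| = 8, |A ∩ B| = 3; needs |A ∩ B| ≥ |A ∖ B| — false.
(b) thrush: |A| = 8, |A ∩ B| = 8; needs A ⊆ B, i.e. every element of A is in B (|A ∖ B| = 0) — true.
(c) wren: |A| = 5, |A ∩ B| = 2; needs |A ∖ B| = 3 — true.
(d) pipit: |A| = 7, |A ∩ B| = 3; needs |A ∩ B| ≥ |A ∖ B| — false.
(e) sparrow: |A| = 8, |A ∩ B| = 2; needs |A ∩ B| / |A| ≥ 1/4 — true.

3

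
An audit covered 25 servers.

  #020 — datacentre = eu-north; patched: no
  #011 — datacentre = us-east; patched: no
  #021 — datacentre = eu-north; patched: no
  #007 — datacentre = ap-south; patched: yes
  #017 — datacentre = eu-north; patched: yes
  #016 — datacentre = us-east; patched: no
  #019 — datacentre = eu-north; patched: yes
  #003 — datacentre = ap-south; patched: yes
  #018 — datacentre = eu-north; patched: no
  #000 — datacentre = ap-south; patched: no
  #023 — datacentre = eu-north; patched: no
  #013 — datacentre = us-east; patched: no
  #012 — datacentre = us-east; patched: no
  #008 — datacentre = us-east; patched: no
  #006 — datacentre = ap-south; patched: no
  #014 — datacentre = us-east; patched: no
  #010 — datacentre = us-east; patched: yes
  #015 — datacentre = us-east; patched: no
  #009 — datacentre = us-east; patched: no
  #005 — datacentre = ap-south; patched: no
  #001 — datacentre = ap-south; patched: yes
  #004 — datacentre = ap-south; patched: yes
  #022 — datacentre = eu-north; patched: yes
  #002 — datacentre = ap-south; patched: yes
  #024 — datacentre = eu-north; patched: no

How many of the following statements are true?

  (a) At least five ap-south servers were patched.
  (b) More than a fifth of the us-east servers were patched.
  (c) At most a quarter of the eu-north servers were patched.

(a) ap-south: |A| = 8, |A ∩ B| = 5; needs |A ∩ B| ≥ 5 — true.
(b) us-east: |A| = 9, |A ∩ B| = 1; needs |A ∩ B| / |A| > 1/5 — false.
(c) eu-north: |A| = 8, |A ∩ B| = 3; needs |A ∩ B| / |A| ≤ 1/4 — false.

1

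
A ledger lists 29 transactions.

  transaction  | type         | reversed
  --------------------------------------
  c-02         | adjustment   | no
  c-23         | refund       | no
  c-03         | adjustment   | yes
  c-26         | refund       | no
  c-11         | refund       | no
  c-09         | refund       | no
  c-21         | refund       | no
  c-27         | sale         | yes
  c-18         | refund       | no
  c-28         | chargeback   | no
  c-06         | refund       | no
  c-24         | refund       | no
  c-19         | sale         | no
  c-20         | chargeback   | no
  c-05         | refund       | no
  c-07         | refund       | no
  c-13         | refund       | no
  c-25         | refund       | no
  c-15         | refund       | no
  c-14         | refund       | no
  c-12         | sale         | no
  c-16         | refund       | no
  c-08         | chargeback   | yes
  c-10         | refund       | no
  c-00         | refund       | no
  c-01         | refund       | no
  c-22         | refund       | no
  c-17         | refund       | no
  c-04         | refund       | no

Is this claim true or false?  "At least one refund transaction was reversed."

False

The determiner here denotes the relation: A ∩ B ≠ ∅ (|A ∩ B| ≥ 1).
|A| = 21, |A ∩ B| = 0, |A ∖ B| = 21.
So the statement is false.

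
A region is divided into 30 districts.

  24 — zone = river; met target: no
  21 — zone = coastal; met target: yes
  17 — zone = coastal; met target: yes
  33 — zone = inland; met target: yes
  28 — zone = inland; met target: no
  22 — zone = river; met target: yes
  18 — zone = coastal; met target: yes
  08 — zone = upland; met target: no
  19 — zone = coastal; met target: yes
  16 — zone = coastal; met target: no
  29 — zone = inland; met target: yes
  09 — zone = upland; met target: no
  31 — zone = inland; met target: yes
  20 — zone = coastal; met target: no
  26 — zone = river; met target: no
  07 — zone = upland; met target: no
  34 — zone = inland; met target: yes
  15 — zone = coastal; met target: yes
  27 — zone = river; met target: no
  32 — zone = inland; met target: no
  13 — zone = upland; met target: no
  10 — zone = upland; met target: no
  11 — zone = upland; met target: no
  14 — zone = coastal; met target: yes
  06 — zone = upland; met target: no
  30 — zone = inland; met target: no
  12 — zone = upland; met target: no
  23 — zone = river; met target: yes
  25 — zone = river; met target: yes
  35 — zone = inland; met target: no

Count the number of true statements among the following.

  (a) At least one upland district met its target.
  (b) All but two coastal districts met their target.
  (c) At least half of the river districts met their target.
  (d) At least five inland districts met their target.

(a) upland: |A| = 8, |A ∩ B| = 0; needs A ∩ B ≠ ∅ (|A ∩ B| ≥ 1) — false.
(b) coastal: |A| = 8, |A ∩ B| = 6; needs |A ∖ B| = 2 — true.
(c) river: |A| = 6, |A ∩ B| = 3; needs |A ∩ B| ≥ |A ∖ B| — true.
(d) inland: |A| = 8, |A ∩ B| = 4; needs |A ∩ B| ≥ 5 — false.

2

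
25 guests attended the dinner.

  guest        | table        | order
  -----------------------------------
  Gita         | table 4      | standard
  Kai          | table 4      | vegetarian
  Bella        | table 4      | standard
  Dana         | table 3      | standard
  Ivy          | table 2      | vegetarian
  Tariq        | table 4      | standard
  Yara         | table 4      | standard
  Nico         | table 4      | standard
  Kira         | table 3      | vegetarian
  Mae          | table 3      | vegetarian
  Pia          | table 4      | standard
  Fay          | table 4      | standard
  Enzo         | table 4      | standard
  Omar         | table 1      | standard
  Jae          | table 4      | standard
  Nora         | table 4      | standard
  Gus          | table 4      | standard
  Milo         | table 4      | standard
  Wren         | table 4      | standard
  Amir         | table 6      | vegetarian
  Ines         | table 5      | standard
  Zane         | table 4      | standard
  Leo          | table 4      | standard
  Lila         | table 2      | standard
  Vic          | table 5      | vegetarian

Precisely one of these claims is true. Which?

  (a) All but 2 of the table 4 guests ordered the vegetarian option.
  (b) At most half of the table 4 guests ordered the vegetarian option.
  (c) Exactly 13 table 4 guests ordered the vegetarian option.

(b)

|A| = 16, |A ∩ B| = 1, |A ∖ B| = 15.
(a) requires |A ∖ B| = 2: false.
(b) requires |A ∩ B| ≤ |A ∖ B|: true.
(c) requires |A ∩ B| = 13: false.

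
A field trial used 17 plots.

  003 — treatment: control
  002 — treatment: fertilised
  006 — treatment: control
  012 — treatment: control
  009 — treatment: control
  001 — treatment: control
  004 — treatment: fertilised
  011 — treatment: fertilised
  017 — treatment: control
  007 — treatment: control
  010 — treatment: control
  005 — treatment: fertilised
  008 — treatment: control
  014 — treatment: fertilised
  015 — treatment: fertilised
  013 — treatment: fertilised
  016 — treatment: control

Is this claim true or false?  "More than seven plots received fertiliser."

False

The determiner here denotes the relation: |A ∩ B| > 7.
|A| = 17, |A ∩ B| = 7, |A ∖ B| = 10.
|A ∩ B| = 7, so the statement is false.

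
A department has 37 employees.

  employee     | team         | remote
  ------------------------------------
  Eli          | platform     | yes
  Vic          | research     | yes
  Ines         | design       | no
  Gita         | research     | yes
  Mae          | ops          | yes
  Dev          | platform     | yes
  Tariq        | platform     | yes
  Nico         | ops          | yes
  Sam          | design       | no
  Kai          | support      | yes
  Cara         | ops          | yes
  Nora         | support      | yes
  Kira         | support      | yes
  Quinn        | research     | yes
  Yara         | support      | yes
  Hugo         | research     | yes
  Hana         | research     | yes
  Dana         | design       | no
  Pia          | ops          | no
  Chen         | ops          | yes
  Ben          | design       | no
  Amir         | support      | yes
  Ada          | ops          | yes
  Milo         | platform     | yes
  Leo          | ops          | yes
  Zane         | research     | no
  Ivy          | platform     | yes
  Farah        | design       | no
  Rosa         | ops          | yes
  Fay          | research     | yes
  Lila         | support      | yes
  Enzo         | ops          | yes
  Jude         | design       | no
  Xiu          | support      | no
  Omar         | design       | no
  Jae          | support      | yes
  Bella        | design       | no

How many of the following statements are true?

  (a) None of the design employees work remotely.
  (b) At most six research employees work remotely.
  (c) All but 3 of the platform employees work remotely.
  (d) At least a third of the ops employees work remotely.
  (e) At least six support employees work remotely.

4

(a) design: |A| = 8, |A ∩ B| = 0; needs A ∩ B = ∅ (|A ∩ B| = 0) — true.
(b) research: |A| = 7, |A ∩ B| = 6; needs |A ∩ B| ≤ 6 — true.
(c) platform: |A| = 5, |A ∩ B| = 5; needs |A ∖ B| = 3 — false.
(d) ops: |A| = 9, |A ∩ B| = 8; needs |A ∩ B| / |A| ≥ 1/3 — true.
(e) support: |A| = 8, |A ∩ B| = 7; needs |A ∩ B| ≥ 6 — true.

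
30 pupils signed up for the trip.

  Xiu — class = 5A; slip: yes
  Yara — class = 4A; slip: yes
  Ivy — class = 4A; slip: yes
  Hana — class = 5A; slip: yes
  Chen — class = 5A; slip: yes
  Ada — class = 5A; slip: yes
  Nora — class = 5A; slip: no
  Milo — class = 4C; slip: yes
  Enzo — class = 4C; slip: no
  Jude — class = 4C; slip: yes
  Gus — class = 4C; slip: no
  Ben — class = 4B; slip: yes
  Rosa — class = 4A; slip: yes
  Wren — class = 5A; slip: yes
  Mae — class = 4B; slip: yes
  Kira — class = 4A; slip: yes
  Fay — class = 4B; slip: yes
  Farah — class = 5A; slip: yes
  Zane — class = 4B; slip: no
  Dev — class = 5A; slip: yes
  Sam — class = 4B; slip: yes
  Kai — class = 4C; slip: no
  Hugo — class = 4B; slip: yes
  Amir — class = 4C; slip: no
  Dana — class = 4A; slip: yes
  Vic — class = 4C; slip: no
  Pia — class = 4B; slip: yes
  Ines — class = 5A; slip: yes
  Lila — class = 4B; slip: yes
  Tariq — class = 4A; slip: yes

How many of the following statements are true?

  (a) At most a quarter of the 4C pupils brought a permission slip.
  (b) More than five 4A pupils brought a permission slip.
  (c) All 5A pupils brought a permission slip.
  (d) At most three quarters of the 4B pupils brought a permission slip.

(a) 4C: |A| = 7, |A ∩ B| = 2; needs |A ∩ B| / |A| ≤ 1/4 — false.
(b) 4A: |A| = 6, |A ∩ B| = 6; needs |A ∩ B| > 5 — true.
(c) 5A: |A| = 9, |A ∩ B| = 8; needs A ⊆ B, i.e. every element of A is in B (|A ∖ B| = 0) — false.
(d) 4B: |A| = 8, |A ∩ B| = 7; needs |A ∩ B| / |A| ≤ 3/4 — false.

1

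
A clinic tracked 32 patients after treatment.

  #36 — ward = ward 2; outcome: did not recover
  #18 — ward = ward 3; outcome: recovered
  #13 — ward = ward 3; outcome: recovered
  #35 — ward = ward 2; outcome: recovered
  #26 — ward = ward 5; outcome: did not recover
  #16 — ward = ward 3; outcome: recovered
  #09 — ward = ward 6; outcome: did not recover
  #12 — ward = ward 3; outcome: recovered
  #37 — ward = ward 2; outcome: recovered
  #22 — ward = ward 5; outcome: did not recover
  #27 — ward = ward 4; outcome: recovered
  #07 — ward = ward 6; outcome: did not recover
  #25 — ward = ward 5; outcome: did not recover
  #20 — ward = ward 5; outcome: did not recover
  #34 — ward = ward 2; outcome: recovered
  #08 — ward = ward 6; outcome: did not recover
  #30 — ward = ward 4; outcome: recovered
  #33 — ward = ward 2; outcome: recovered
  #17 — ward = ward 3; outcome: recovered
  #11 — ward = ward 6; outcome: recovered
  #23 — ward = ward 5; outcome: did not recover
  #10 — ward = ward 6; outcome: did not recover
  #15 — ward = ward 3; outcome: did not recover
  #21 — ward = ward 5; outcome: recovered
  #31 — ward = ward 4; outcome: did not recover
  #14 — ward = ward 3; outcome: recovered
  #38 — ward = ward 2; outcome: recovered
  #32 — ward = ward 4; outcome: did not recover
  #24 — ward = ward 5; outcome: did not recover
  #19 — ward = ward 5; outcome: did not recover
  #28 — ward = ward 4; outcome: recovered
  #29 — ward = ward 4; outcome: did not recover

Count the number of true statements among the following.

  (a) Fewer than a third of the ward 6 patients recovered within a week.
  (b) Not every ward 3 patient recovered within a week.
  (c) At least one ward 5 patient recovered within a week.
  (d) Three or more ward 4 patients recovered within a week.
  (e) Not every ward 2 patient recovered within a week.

(a) ward 6: |A| = 5, |A ∩ B| = 1; needs |A ∩ B| / |A| < 1/3 — true.
(b) ward 3: |A| = 7, |A ∩ B| = 6; needs A ⊄ B (|A ∖ B| ≥ 1) — true.
(c) ward 5: |A| = 8, |A ∩ B| = 1; needs A ∩ B ≠ ∅ (|A ∩ B| ≥ 1) — true.
(d) ward 4: |A| = 6, |A ∩ B| = 3; needs |A ∩ B| ≥ 3 — true.
(e) ward 2: |A| = 6, |A ∩ B| = 5; needs A ⊄ B (|A ∖ B| ≥ 1) — true.

5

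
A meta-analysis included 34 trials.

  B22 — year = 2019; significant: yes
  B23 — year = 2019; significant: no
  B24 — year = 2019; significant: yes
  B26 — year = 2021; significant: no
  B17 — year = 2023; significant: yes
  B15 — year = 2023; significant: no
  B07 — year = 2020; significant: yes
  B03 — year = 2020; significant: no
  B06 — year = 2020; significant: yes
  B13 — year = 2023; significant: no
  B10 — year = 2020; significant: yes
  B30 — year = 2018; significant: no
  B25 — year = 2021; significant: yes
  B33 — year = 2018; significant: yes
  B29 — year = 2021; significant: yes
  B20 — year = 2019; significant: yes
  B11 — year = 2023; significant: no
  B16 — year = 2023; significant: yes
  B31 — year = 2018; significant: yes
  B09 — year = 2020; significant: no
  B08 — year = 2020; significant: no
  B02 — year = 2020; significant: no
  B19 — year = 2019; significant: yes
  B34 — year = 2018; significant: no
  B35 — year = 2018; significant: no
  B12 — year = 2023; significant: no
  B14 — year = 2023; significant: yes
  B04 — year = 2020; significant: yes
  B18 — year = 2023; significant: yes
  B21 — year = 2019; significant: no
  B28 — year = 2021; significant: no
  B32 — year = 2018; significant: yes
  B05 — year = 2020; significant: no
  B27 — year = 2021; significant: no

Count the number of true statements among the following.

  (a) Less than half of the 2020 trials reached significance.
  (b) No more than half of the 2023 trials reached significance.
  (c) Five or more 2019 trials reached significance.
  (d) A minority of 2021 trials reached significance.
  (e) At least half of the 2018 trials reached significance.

4

(a) 2020: |A| = 9, |A ∩ B| = 4; needs |A ∩ B| < |A ∖ B| — true.
(b) 2023: |A| = 8, |A ∩ B| = 4; needs |A ∩ B| ≤ |A ∖ B| — true.
(c) 2019: |A| = 6, |A ∩ B| = 4; needs |A ∩ B| ≥ 5 — false.
(d) 2021: |A| = 5, |A ∩ B| = 2; needs |A ∩ B| < |A ∖ B| — true.
(e) 2018: |A| = 6, |A ∩ B| = 3; needs |A ∩ B| ≥ |A ∖ B| — true.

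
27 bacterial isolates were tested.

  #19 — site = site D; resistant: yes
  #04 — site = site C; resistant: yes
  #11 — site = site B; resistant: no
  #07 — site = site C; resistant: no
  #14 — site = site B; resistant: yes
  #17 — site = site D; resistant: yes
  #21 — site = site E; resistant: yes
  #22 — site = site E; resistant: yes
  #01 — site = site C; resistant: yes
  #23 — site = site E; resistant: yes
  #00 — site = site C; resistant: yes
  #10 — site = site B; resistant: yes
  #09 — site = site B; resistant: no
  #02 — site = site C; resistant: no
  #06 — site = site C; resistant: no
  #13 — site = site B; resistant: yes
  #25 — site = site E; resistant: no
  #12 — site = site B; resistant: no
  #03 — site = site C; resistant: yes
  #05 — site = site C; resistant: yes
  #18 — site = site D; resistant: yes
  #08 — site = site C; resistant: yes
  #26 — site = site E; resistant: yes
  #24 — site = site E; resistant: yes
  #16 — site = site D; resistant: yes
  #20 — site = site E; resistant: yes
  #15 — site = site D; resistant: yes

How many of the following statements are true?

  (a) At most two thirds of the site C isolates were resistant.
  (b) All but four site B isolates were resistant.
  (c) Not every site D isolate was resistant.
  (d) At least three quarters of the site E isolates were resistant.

2

(a) site C: |A| = 9, |A ∩ B| = 6; needs |A ∩ B| / |A| ≤ 2/3 — true.
(b) site B: |A| = 6, |A ∩ B| = 3; needs |A ∖ B| = 4 — false.
(c) site D: |A| = 5, |A ∩ B| = 5; needs A ⊄ B (|A ∖ B| ≥ 1) — false.
(d) site E: |A| = 7, |A ∩ B| = 6; needs |A ∩ B| / |A| ≥ 3/4 — true.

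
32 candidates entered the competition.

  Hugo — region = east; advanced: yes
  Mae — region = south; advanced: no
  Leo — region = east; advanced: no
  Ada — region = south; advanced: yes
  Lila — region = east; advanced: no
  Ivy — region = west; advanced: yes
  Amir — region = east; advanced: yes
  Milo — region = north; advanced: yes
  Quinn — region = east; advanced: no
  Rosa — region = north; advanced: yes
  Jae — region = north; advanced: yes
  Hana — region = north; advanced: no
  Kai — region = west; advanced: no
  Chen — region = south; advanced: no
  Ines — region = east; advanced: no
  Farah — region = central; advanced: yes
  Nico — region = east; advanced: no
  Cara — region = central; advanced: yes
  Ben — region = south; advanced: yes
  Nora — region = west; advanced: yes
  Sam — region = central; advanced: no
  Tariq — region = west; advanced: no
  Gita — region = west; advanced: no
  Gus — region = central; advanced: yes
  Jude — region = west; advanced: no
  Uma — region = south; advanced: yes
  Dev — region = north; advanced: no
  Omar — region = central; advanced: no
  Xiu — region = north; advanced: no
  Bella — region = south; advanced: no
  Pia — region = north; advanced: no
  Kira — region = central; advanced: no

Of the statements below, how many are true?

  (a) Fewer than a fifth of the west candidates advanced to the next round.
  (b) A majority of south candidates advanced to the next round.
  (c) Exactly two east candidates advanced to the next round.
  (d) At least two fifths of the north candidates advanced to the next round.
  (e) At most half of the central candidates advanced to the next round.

(a) west: |A| = 6, |A ∩ B| = 2; needs |A ∩ B| / |A| < 1/5 — false.
(b) south: |A| = 6, |A ∩ B| = 3; needs |A ∩ B| > |A ∖ B| — false.
(c) east: |A| = 7, |A ∩ B| = 2; needs |A ∩ B| = 2 — true.
(d) north: |A| = 7, |A ∩ B| = 3; needs |A ∩ B| / |A| ≥ 2/5 — true.
(e) central: |A| = 6, |A ∩ B| = 3; needs |A ∩ B| ≤ |A ∖ B| — true.

3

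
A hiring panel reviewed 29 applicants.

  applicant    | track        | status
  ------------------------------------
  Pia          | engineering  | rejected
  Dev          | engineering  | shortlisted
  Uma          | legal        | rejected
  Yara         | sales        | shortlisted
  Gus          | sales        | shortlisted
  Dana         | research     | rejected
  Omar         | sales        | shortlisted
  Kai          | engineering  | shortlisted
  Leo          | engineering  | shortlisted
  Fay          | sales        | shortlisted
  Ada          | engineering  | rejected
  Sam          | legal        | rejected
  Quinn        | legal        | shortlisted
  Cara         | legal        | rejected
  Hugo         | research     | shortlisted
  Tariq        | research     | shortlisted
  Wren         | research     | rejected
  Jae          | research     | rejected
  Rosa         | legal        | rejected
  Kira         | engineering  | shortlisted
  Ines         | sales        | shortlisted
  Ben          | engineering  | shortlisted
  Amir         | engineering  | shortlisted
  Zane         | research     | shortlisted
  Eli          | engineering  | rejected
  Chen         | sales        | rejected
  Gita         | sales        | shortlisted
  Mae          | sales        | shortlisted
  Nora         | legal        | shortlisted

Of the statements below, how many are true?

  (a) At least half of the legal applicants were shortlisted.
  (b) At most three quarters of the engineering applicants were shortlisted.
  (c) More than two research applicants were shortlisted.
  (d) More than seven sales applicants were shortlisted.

2

(a) legal: |A| = 6, |A ∩ B| = 2; needs |A ∩ B| ≥ |A ∖ B| — false.
(b) engineering: |A| = 9, |A ∩ B| = 6; needs |A ∩ B| / |A| ≤ 3/4 — true.
(c) research: |A| = 6, |A ∩ B| = 3; needs |A ∩ B| > 2 — true.
(d) sales: |A| = 8, |A ∩ B| = 7; needs |A ∩ B| > 7 — false.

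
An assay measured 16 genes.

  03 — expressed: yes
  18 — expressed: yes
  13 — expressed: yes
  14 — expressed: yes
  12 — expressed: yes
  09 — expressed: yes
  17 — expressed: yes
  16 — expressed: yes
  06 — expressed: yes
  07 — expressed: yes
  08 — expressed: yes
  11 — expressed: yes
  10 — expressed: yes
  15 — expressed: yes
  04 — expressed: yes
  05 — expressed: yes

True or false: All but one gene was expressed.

'All but one gene was expressed' holds iff |A ∖ B| = 1.
|A| = 16, |A ∩ B| = 16, |A ∖ B| = 0.
|A ∖ B| = 0, so the statement is false.

False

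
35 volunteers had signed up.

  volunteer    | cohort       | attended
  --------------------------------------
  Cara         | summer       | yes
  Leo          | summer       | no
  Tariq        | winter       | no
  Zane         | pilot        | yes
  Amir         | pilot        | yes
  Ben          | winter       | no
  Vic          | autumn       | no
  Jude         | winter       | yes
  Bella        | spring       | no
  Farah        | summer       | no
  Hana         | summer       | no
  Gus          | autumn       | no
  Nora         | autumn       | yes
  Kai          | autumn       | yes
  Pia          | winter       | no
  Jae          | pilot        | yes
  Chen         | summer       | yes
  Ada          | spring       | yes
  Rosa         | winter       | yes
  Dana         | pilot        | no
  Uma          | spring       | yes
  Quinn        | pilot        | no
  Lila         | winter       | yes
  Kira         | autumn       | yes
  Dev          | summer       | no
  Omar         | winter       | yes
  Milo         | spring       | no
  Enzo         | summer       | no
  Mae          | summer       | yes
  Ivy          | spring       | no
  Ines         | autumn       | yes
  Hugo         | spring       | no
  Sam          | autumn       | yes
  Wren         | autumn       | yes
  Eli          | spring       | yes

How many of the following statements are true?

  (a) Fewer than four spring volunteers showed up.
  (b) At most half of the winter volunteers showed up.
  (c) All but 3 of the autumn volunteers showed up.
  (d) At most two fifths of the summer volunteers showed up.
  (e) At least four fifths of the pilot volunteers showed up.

2

(a) spring: |A| = 7, |A ∩ B| = 3; needs |A ∩ B| < 4 — true.
(b) winter: |A| = 7, |A ∩ B| = 4; needs |A ∩ B| ≤ |A ∖ B| — false.
(c) autumn: |A| = 8, |A ∩ B| = 6; needs |A ∖ B| = 3 — false.
(d) summer: |A| = 8, |A ∩ B| = 3; needs |A ∩ B| / |A| ≤ 2/5 — true.
(e) pilot: |A| = 5, |A ∩ B| = 3; needs |A ∩ B| / |A| ≥ 4/5 — false.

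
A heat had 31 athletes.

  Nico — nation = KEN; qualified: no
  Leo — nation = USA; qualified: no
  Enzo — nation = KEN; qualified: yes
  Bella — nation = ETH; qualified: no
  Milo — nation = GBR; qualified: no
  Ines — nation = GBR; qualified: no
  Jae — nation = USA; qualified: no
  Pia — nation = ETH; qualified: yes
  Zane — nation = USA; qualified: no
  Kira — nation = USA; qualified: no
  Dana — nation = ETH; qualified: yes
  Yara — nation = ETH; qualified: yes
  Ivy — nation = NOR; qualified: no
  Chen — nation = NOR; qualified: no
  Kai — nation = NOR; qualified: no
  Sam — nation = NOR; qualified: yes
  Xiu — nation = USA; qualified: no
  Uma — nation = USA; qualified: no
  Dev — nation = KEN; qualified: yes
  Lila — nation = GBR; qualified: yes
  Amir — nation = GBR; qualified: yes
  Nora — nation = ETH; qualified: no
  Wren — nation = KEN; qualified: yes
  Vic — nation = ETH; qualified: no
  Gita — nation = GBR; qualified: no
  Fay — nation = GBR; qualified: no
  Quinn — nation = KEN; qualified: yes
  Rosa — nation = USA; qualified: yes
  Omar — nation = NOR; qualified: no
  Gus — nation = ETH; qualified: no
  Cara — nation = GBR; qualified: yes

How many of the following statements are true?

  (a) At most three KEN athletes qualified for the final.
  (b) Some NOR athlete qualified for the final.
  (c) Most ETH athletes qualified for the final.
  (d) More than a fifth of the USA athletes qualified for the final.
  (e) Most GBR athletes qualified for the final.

1

(a) KEN: |A| = 5, |A ∩ B| = 4; needs |A ∩ B| ≤ 3 — false.
(b) NOR: |A| = 5, |A ∩ B| = 1; needs A ∩ B ≠ ∅ (|A ∩ B| ≥ 1) — true.
(c) ETH: |A| = 7, |A ∩ B| = 3; needs |A ∩ B| > |A ∖ B| — false.
(d) USA: |A| = 7, |A ∩ B| = 1; needs |A ∩ B| / |A| > 1/5 — false.
(e) GBR: |A| = 7, |A ∩ B| = 3; needs |A ∩ B| > |A ∖ B| — false.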